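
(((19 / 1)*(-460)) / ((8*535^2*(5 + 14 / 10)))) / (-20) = 437 / 14654720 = 0.00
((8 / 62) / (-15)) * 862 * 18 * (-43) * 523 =465252432 / 155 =3001628.59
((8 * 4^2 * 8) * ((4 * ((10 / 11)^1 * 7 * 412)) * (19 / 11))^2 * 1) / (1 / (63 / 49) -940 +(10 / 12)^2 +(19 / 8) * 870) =88550324777779200 / 297197659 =297950949.80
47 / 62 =0.76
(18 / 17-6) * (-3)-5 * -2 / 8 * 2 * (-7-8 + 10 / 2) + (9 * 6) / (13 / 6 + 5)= -1931 / 731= -2.64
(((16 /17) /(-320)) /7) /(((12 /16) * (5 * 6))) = -1 /53550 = -0.00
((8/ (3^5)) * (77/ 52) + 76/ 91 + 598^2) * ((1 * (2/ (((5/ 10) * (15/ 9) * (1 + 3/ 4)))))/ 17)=126523468768/ 4385745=28848.80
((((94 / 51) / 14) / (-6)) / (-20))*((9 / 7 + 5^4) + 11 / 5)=1033859 / 1499400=0.69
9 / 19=0.47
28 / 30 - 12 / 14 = 8 / 105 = 0.08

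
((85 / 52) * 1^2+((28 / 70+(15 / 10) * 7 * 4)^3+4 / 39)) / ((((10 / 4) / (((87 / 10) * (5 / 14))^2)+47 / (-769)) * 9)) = 961312112101547 / 22454191500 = 42812.15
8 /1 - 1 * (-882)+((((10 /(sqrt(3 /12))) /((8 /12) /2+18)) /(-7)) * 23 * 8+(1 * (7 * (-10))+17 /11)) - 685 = 8306 /77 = 107.87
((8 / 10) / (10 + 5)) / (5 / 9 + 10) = 12 / 2375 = 0.01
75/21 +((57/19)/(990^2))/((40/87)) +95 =98.57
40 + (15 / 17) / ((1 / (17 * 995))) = 14965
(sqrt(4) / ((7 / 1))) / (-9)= -2 / 63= -0.03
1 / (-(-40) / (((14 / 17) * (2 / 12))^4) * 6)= 2401 / 1623648240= 0.00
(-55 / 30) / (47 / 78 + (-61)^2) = -143 / 290285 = -0.00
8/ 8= 1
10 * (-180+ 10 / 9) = -1788.89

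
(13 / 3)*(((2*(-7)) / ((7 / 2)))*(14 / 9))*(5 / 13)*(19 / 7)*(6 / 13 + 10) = -294.47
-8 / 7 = -1.14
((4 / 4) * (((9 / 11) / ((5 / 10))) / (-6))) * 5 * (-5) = 75 / 11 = 6.82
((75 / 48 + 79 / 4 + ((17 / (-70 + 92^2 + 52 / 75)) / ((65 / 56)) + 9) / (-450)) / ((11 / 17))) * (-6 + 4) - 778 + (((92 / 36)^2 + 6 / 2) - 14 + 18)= -830.28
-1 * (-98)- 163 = -65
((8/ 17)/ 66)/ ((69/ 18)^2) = 48/ 98923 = 0.00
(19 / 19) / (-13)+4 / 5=47 / 65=0.72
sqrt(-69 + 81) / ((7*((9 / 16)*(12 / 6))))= 16*sqrt(3) / 63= 0.44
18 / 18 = 1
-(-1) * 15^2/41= 225/41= 5.49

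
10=10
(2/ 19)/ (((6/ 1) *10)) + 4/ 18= 383/ 1710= 0.22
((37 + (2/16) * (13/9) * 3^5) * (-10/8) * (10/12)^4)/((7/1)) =-2021875/290304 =-6.96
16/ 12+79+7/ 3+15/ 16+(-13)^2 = 12125/ 48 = 252.60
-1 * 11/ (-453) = 11/ 453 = 0.02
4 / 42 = 2 / 21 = 0.10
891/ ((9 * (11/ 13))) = 117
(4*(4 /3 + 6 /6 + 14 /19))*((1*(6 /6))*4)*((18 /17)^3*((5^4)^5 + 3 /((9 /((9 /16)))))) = 519104003906251020600 /93347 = 5561014321898411.52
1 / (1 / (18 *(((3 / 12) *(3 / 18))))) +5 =23 / 4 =5.75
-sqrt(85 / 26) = -sqrt(2210) / 26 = -1.81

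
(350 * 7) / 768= 1225 / 384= 3.19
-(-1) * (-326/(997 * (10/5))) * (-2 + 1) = 163/997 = 0.16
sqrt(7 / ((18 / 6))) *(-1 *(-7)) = 7 *sqrt(21) / 3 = 10.69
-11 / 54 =-0.20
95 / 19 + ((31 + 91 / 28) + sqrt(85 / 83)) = sqrt(7055) / 83 + 157 / 4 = 40.26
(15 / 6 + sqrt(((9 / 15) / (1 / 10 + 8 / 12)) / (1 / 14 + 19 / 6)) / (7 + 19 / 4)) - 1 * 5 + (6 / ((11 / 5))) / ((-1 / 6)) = -415 / 22 + 6 * sqrt(16422) / 18377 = -18.82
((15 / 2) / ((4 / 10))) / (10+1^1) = 75 / 44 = 1.70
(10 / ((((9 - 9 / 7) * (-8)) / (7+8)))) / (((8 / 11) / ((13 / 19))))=-2.29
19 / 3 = 6.33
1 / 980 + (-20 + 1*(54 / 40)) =-4569 / 245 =-18.65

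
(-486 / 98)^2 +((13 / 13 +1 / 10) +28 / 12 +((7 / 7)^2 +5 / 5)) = 2162833 / 72030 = 30.03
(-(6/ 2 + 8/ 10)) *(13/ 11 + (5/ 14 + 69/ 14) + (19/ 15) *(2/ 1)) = -197524/ 5775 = -34.20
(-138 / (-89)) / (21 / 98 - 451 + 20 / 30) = -5796 / 1682545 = -0.00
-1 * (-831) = 831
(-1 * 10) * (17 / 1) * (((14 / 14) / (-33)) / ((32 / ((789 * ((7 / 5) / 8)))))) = 31297 / 1408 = 22.23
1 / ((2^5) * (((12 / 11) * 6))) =11 / 2304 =0.00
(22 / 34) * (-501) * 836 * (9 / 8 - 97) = 883429833 / 34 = 25983230.38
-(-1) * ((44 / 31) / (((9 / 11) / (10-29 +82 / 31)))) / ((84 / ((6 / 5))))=-40898 / 100905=-0.41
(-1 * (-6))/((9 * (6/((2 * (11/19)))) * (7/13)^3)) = 48334/58653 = 0.82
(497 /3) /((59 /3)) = 497 /59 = 8.42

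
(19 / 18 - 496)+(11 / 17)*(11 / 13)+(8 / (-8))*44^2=-9668119 / 3978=-2430.40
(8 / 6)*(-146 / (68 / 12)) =-584 / 17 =-34.35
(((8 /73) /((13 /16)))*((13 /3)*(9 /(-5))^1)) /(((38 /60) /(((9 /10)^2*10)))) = -93312 /6935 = -13.46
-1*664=-664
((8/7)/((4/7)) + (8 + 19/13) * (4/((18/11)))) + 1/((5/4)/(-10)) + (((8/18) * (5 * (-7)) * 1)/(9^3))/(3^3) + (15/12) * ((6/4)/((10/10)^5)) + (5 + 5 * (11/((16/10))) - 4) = 500905387/9211644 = 54.38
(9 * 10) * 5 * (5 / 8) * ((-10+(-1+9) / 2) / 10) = -675 / 4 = -168.75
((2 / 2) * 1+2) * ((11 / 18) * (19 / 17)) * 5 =1045 / 102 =10.25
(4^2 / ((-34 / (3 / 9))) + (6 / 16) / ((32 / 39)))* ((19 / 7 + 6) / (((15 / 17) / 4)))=239059 / 20160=11.86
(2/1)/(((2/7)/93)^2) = 423801/2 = 211900.50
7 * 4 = 28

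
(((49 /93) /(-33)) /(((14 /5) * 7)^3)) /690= -25 /8135010576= -0.00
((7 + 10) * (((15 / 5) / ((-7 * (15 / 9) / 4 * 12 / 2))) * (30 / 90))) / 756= -17 / 13230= -0.00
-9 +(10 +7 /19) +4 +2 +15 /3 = 12.37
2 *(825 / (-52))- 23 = -1423 / 26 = -54.73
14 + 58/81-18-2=-428/81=-5.28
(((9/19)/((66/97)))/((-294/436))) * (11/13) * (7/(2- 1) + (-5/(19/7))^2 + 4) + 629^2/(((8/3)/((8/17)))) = 304997050569/4369183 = 69806.43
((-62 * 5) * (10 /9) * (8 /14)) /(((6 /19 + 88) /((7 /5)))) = -23560 /7551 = -3.12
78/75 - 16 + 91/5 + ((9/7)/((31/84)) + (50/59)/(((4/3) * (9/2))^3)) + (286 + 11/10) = 1451009797/4938300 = 293.83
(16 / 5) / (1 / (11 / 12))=44 / 15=2.93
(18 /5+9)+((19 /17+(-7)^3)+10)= -27139 /85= -319.28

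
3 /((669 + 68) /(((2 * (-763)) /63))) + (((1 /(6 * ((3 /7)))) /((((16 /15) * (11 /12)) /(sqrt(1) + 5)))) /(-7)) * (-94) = 141269 /4422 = 31.95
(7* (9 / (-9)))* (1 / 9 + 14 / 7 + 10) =-763 / 9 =-84.78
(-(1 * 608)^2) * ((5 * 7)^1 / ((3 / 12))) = -51752960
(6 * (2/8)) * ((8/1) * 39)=468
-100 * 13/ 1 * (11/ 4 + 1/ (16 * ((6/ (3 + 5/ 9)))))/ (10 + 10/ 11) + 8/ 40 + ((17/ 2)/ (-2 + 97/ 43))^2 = 302705743/ 392040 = 772.13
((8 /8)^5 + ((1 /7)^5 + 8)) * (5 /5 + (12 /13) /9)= 6504352 /655473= 9.92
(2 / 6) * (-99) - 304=-337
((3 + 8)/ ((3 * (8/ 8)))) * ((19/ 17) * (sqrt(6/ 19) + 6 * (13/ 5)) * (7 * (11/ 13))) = 847 * sqrt(114)/ 663 + 32186/ 85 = 392.30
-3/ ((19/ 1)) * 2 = -6/ 19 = -0.32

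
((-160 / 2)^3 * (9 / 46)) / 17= -5892.58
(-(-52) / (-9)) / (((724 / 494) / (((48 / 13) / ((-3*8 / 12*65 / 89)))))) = 27056 / 2715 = 9.97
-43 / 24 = -1.79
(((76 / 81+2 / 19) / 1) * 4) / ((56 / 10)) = 8030 / 10773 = 0.75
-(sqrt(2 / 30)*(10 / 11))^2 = -20 / 363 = -0.06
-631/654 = -0.96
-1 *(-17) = 17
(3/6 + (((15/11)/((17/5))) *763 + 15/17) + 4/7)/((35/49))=161253/374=431.16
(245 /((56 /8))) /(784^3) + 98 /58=3373232273 /1996402688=1.69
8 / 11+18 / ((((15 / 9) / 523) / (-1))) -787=-353907 / 55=-6434.67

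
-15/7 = -2.14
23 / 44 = 0.52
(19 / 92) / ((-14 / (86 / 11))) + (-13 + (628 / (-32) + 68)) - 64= -407193 / 14168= -28.74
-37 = -37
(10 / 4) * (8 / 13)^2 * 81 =12960 / 169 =76.69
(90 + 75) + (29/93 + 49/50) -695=-528.71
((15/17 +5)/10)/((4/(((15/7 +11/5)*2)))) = 1.28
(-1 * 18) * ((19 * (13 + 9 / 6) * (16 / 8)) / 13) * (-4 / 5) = 39672 / 65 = 610.34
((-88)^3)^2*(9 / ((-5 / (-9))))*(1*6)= 225700386177024 / 5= 45140077235404.80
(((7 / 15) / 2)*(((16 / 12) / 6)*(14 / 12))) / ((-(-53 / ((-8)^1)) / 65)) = -2548 / 4293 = -0.59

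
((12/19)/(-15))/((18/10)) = -4/171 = -0.02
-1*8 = -8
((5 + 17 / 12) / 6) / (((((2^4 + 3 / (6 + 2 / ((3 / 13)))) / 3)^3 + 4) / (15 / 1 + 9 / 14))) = 38476548 / 371666969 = 0.10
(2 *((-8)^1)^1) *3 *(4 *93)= -17856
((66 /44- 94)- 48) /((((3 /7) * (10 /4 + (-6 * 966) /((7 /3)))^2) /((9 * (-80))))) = 134880 /3518767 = 0.04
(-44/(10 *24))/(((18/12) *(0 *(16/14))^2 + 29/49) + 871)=-539/2562480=-0.00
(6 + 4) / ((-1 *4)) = -5 / 2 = -2.50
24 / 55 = 0.44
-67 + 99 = 32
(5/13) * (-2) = -10/13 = -0.77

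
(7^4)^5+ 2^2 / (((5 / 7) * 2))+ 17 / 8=3191690651904480237 / 40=79792266297612005.92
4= 4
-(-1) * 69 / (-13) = -69 / 13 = -5.31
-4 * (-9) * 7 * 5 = 1260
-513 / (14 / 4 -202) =1026 / 397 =2.58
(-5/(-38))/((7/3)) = 15/266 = 0.06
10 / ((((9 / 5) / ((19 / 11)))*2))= 475 / 99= 4.80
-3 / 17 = -0.18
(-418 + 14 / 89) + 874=40598 / 89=456.16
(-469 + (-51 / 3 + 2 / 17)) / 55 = -1652 / 187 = -8.83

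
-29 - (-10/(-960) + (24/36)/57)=-158809/5472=-29.02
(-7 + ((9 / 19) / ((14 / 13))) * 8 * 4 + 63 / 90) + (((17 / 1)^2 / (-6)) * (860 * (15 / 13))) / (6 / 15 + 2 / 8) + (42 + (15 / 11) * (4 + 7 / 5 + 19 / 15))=-181661465341 / 2472470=-73473.68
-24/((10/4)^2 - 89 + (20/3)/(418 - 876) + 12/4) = 65952/219193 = 0.30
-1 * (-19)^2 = -361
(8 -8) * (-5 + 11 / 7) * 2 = 0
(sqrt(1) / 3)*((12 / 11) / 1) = 4 / 11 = 0.36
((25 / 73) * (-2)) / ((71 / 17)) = -850 / 5183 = -0.16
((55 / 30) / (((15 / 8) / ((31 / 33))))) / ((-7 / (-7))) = 124 / 135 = 0.92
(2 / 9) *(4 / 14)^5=64 / 151263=0.00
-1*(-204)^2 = -41616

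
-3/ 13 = -0.23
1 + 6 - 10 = -3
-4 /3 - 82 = -250 /3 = -83.33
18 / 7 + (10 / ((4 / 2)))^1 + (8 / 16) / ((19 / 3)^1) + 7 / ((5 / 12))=32519 / 1330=24.45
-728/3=-242.67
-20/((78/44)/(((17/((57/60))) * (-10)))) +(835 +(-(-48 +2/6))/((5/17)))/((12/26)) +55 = 47063183/11115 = 4234.20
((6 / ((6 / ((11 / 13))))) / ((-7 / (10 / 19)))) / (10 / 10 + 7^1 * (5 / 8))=-880 / 74347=-0.01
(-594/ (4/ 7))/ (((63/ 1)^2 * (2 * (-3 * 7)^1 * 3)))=11/ 5292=0.00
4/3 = 1.33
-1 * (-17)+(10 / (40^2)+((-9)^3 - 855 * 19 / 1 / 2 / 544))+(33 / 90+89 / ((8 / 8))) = -10404949 / 16320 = -637.56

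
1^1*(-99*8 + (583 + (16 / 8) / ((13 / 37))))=-2643 / 13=-203.31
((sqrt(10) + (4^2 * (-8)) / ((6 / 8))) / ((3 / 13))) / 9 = -6656 / 81 + 13 * sqrt(10) / 27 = -80.65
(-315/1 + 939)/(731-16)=48/55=0.87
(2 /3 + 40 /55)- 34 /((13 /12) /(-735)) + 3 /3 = 9897067 /429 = 23070.09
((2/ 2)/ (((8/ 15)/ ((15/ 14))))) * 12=675/ 28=24.11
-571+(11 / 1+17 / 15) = -8383 / 15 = -558.87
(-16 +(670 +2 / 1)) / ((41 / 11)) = 176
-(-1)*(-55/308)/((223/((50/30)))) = -25/18732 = -0.00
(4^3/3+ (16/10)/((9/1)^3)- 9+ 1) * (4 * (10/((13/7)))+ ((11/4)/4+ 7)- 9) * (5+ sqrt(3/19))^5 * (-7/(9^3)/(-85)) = 102204597771808 * sqrt(57)/20139474849975+ 4292939519008/42398894421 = 139.57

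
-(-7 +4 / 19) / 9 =0.75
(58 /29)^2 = 4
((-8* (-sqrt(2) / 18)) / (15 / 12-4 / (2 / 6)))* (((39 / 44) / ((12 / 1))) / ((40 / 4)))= -13* sqrt(2) / 42570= -0.00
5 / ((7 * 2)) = 5 / 14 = 0.36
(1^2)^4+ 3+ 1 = 5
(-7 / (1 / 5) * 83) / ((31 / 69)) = -200445 / 31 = -6465.97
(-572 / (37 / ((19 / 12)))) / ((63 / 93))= -84227 / 2331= -36.13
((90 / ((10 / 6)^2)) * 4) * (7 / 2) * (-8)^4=1857945.60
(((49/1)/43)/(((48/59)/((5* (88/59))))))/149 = 2695/38442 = 0.07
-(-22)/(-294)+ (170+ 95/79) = 1987306/11613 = 171.13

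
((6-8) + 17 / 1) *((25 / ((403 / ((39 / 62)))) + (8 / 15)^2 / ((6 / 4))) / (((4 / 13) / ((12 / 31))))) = 3856333 / 893730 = 4.31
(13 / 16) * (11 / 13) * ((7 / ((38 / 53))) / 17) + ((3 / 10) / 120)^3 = 8162000323 / 20672000000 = 0.39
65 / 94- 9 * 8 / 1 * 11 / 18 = -4071 / 94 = -43.31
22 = 22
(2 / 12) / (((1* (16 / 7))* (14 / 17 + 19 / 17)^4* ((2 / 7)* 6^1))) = 0.00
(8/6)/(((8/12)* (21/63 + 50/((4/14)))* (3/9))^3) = 6561/291063152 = 0.00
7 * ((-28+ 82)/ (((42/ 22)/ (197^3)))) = 1513783854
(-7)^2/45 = 49/45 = 1.09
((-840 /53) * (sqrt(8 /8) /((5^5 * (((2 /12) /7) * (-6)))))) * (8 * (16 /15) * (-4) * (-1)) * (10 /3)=4.04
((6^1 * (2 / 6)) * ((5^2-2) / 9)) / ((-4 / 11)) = -253 / 18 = -14.06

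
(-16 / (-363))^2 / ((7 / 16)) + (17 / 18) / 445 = 5387719 / 820920870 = 0.01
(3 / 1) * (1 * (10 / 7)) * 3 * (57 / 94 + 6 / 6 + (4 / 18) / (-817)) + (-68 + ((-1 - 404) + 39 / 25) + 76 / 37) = -111570800451 / 248633525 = -448.74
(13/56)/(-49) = -0.00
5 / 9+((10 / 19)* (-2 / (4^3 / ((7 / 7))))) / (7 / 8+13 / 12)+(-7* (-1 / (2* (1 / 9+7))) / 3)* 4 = 309497 / 257184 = 1.20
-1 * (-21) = 21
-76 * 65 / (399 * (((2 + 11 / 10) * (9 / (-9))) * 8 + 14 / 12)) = 2600 / 4963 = 0.52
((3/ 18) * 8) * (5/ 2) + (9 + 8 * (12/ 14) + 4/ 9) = 1237/ 63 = 19.63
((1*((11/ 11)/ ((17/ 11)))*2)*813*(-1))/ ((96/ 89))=-265309/ 272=-975.40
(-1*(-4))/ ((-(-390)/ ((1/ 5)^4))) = 0.00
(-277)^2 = 76729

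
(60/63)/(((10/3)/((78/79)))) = 156/553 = 0.28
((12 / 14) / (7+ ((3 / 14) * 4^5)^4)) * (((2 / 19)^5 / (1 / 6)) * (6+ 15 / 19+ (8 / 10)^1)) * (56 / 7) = 0.00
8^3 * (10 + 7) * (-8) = -69632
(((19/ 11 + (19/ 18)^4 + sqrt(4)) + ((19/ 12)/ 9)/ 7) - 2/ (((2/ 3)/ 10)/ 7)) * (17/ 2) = -28170631031/ 16166304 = -1742.55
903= 903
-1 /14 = -0.07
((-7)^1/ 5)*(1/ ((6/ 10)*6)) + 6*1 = 101/ 18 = 5.61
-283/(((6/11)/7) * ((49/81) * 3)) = -28017/14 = -2001.21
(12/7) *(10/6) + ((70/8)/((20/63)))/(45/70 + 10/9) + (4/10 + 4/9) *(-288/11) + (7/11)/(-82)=-98942981/27907880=-3.55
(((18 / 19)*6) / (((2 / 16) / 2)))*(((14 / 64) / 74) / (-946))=-189 / 665038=-0.00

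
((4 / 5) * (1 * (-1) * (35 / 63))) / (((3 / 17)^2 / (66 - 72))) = 2312 / 27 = 85.63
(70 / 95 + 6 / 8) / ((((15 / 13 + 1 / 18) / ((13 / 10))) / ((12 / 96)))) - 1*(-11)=9635393 / 860320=11.20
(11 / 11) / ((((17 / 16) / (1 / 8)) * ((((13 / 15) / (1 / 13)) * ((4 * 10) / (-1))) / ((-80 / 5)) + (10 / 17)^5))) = 1002252 / 240555833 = 0.00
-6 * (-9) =54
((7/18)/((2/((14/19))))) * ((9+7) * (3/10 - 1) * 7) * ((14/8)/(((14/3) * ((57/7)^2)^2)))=-5764801/6016920570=-0.00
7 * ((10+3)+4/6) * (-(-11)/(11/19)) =1817.67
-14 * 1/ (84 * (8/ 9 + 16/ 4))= -3/ 88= -0.03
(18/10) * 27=243/5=48.60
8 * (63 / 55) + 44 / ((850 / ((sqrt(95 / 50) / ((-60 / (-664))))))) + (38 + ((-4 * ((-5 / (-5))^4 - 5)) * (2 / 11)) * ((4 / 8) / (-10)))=1826 * sqrt(190) / 31875 + 2586 / 55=47.81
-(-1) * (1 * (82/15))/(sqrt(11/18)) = 6.99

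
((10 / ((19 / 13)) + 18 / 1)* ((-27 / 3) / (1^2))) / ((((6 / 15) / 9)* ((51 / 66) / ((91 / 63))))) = -3037320 / 323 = -9403.47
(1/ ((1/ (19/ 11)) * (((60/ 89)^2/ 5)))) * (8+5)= 1956487/ 7920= 247.03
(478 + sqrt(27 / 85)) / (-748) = -239 / 374 - 3 * sqrt(255) / 63580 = -0.64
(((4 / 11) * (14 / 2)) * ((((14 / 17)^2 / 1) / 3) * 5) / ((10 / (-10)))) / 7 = -3920 / 9537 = -0.41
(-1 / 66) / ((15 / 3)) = -1 / 330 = -0.00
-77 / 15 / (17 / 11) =-847 / 255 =-3.32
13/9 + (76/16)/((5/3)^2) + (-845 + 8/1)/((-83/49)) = 37147337/74700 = 497.29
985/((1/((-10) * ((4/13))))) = -39400/13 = -3030.77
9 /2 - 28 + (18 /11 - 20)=-921 /22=-41.86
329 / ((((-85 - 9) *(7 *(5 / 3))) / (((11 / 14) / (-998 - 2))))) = 33 / 140000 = 0.00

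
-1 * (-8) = 8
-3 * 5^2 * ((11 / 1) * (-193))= 159225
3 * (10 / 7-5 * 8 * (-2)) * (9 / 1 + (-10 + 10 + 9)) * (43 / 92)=330885 / 161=2055.19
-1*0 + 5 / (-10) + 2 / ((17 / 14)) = 39 / 34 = 1.15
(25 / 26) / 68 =25 / 1768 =0.01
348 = 348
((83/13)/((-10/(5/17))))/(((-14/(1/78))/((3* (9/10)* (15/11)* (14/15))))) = 747/1264120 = 0.00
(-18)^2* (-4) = -1296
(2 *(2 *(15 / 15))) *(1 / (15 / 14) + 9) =596 / 15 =39.73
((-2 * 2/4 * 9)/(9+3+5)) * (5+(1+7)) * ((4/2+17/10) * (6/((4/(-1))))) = 12987/340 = 38.20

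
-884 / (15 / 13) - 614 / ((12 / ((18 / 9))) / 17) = -12529 / 5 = -2505.80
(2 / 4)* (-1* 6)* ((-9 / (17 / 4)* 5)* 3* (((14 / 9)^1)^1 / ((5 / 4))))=2016 / 17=118.59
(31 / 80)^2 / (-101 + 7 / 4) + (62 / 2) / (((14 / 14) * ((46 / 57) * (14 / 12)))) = 3367040479 / 102267200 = 32.92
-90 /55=-18 /11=-1.64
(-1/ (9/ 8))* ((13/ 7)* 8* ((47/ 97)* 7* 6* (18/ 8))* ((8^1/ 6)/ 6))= -39104/ 291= -134.38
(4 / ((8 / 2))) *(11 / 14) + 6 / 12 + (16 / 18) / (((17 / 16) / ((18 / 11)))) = 3475 / 1309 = 2.65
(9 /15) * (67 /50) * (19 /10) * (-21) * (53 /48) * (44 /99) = -15.74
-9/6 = -3/2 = -1.50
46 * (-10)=-460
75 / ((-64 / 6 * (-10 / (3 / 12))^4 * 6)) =-3 / 6553600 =-0.00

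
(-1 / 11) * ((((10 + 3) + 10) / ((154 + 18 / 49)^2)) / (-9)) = 55223 / 5664195504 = 0.00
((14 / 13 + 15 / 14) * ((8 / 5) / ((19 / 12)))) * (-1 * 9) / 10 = -84456 / 43225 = -1.95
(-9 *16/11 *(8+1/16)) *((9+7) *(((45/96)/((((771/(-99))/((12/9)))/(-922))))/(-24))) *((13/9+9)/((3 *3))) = 4658405/771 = 6042.03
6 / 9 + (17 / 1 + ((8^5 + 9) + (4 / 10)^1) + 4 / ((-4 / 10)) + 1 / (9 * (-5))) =1475327 / 45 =32785.04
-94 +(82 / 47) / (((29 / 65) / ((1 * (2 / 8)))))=-253579 / 2726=-93.02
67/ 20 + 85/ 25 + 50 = 227/ 4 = 56.75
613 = 613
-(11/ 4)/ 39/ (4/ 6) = -11/ 104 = -0.11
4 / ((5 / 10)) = 8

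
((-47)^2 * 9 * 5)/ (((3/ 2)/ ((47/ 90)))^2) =4879681/ 405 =12048.60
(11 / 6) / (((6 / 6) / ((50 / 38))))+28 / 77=3481 / 1254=2.78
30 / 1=30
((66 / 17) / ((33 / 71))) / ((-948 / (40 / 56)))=-0.01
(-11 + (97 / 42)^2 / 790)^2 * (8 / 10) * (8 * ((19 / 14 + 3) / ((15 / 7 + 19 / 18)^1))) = 14316381012822061 / 13587323226750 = 1053.66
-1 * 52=-52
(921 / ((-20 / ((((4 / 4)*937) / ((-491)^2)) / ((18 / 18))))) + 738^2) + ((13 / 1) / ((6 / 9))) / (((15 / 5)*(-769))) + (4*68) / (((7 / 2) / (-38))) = 14059462409543179 / 25954780460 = 541690.67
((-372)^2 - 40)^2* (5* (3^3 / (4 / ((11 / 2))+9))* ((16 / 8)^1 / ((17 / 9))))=511587136241280 / 1819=281246364068.87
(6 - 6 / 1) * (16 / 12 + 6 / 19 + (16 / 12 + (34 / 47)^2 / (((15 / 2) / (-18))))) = 0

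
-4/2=-2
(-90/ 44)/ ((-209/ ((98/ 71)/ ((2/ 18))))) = 19845/ 163229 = 0.12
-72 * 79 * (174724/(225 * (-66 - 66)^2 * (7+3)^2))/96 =-28519/1080000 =-0.03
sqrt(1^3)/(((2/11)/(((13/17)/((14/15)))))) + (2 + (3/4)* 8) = 5953/476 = 12.51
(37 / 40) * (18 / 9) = 37 / 20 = 1.85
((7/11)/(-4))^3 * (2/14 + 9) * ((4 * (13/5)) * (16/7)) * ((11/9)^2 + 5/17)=-14338688/9163935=-1.56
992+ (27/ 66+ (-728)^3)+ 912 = -8488181847/ 22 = -385826447.59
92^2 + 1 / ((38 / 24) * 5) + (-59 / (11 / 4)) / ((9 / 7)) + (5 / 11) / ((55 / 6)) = 873934978 / 103455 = 8447.49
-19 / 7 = -2.71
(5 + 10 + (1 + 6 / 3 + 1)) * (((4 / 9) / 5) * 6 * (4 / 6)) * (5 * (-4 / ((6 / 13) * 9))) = -7904 / 243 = -32.53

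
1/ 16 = 0.06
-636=-636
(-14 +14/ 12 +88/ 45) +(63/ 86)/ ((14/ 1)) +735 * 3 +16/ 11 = 186935861/ 85140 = 2195.63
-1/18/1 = -1/18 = -0.06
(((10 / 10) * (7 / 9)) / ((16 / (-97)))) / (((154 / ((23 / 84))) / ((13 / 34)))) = -29003 / 9047808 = -0.00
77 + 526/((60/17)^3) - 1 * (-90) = 178.96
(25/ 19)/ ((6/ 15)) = 125/ 38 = 3.29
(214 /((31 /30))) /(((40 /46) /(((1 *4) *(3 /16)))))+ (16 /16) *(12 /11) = 245127 /1364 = 179.71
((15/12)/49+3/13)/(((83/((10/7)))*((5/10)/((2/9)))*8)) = 3265/13323492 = 0.00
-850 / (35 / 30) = -5100 / 7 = -728.57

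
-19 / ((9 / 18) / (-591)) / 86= 261.14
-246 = -246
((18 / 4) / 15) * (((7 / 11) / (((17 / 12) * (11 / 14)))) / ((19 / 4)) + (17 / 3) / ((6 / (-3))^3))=-110303 / 625328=-0.18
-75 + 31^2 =886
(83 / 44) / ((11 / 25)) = 2075 / 484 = 4.29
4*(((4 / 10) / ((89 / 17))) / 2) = 68 / 445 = 0.15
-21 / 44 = -0.48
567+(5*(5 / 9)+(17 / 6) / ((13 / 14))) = 67021 / 117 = 572.83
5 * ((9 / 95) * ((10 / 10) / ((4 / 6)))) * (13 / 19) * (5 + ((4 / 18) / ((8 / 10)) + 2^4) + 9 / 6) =7995 / 722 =11.07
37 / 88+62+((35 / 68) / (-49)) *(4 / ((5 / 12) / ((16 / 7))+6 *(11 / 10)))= 62.41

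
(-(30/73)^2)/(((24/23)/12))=-10350/5329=-1.94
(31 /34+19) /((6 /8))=1354 /51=26.55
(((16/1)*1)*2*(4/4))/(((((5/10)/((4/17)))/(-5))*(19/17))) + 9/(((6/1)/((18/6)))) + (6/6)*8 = -2085/38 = -54.87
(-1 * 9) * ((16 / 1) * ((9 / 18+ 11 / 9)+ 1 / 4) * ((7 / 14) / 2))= -71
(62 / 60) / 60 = 0.02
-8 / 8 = -1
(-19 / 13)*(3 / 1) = -57 / 13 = -4.38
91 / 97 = 0.94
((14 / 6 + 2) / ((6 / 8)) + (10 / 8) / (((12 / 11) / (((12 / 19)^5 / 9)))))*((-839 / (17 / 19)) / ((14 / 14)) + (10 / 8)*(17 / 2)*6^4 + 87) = 28341295236304 / 378843147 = 74810.10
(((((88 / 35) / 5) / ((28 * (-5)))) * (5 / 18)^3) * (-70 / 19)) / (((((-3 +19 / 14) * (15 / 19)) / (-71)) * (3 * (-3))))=-781 / 452709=-0.00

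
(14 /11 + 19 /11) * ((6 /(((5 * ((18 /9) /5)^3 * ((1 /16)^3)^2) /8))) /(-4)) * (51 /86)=-48129638400 /43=-1119293916.28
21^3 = 9261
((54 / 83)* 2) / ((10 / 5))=54 / 83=0.65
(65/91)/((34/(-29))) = -145/238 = -0.61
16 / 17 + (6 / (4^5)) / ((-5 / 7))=40603 / 43520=0.93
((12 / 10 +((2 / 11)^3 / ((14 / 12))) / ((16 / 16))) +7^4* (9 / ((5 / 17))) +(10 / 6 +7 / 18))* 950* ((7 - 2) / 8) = 29264767299025 / 670824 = 43625104.80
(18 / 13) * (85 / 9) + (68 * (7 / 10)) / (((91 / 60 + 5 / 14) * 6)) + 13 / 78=1072867 / 61386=17.48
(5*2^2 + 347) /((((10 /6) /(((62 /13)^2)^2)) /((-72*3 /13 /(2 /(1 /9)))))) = -195224951232 /1856465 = -105159.51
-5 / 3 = -1.67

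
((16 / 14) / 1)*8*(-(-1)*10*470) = 300800 / 7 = 42971.43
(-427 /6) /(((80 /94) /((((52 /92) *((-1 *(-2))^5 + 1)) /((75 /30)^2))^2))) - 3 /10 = -2463337761 /3306250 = -745.05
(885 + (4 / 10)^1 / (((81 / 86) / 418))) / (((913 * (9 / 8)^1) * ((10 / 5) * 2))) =860642 / 3327885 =0.26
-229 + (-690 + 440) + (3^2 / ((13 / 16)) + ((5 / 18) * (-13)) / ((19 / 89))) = -2155591 / 4446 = -484.84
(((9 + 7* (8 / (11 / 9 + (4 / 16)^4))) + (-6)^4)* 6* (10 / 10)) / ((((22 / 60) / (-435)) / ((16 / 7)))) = -191209802688 / 8701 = -21975612.31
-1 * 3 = -3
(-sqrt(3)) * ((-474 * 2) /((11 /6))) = 895.63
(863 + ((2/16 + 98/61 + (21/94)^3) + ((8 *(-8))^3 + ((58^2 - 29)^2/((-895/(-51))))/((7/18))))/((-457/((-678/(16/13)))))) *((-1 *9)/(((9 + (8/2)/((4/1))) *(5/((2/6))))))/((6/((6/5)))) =-287110081946904814347/14506100140252000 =-19792.37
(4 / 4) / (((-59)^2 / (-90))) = -90 / 3481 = -0.03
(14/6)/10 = 7/30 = 0.23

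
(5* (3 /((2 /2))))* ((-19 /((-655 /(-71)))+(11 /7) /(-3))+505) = 7536.25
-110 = -110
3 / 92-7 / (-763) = 419 / 10028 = 0.04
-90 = -90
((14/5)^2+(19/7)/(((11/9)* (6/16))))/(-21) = -26492/40425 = -0.66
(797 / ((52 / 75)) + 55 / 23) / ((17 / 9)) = 12399165 / 20332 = 609.83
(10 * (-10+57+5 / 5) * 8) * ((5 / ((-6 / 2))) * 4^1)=-25600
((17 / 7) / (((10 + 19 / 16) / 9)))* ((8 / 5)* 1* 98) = 274176 / 895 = 306.34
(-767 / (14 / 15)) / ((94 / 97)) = -1115985 / 1316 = -848.01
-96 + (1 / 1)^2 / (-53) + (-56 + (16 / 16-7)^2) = -6149 / 53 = -116.02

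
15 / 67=0.22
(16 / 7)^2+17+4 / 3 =23.56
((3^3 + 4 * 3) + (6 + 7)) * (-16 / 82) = -416 / 41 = -10.15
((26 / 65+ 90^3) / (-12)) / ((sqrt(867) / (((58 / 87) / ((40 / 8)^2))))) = -1822501 * sqrt(3) / 57375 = -55.02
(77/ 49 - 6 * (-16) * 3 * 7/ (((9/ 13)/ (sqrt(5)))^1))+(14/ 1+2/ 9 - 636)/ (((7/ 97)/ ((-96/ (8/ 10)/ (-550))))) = -309919/ 165+2912 * sqrt(5) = 4633.13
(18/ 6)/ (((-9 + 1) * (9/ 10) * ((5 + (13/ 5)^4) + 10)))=-3125/ 455232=-0.01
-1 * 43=-43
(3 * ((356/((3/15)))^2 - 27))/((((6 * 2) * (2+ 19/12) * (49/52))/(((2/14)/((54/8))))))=659021584/132741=4964.72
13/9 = 1.44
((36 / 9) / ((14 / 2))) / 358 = 2 / 1253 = 0.00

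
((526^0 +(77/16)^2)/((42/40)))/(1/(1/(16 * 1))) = 30925/21504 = 1.44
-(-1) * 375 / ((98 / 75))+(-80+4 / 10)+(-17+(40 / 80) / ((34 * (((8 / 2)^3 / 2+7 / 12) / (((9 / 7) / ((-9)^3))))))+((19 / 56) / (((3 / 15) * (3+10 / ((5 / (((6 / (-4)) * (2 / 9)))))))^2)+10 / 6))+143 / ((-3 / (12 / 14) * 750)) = 11915136440087 / 61557867000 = 193.56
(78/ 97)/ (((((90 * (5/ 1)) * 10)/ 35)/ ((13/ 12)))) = 1183/ 174600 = 0.01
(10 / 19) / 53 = 10 / 1007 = 0.01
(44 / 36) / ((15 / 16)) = 176 / 135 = 1.30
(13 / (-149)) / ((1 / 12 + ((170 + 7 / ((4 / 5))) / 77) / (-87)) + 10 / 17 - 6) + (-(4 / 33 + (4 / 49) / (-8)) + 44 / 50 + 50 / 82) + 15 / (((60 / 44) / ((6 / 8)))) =352150181888579 / 36511010913300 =9.65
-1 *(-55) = 55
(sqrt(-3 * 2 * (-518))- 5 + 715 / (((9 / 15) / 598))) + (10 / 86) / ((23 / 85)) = 2 * sqrt(777) + 2114320090 / 2967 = 712667.85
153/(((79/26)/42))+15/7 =1170717/553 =2117.03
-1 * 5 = -5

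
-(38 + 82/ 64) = -1257/ 32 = -39.28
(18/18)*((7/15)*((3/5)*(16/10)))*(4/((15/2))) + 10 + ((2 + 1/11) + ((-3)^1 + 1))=213053/20625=10.33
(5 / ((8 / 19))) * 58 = 2755 / 4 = 688.75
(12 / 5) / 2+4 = 26 / 5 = 5.20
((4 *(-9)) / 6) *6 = -36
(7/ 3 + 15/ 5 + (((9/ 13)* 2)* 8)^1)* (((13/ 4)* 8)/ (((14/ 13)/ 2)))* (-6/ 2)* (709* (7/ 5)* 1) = -2359552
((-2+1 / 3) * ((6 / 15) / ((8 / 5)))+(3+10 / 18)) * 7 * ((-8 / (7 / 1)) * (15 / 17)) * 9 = -3390 / 17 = -199.41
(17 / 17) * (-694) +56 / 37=-692.49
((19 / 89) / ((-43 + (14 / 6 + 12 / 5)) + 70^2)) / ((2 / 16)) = 0.00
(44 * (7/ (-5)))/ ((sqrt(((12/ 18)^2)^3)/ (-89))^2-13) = 1778517972/ 375336265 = 4.74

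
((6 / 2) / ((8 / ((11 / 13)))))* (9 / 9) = 33 / 104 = 0.32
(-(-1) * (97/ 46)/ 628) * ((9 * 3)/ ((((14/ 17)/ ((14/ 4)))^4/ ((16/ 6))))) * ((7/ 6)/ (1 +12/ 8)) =170132277/ 4622080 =36.81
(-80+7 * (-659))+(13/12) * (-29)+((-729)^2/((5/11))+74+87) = 69876407/60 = 1164606.78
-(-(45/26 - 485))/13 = -12565/338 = -37.17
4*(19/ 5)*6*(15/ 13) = 1368/ 13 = 105.23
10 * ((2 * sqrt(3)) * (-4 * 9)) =-720 * sqrt(3) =-1247.08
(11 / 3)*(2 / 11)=2 / 3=0.67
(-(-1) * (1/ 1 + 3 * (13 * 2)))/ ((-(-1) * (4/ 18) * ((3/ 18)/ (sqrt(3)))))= 2133 * sqrt(3)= 3694.46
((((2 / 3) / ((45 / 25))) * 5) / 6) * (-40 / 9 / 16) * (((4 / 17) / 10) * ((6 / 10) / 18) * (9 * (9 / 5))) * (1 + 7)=-0.01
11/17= 0.65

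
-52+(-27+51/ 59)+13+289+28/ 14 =13326/ 59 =225.86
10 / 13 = 0.77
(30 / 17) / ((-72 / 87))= -2.13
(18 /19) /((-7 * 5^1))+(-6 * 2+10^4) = 6642002 /665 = 9987.97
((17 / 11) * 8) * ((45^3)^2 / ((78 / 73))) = 13739964187500 / 143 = 96083665646.85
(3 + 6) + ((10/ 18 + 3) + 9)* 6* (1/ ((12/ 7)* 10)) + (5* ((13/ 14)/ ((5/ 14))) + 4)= 5471/ 180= 30.39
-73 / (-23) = 73 / 23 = 3.17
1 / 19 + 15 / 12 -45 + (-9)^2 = 2835 / 76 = 37.30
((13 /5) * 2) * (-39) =-1014 /5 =-202.80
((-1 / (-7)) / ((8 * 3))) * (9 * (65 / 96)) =65 / 1792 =0.04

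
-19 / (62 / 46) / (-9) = 437 / 279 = 1.57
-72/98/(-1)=36/49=0.73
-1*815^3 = -541343375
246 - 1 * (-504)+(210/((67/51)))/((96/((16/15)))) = 50369/67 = 751.78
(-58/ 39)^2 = 3364/ 1521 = 2.21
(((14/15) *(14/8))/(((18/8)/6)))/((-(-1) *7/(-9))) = -28/5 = -5.60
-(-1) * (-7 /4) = -1.75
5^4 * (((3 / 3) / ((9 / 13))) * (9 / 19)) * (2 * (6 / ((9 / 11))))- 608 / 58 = 10350172 / 1653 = 6261.45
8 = 8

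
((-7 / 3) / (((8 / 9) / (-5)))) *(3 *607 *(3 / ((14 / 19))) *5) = 7784775 / 16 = 486548.44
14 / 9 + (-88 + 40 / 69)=-17774 / 207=-85.86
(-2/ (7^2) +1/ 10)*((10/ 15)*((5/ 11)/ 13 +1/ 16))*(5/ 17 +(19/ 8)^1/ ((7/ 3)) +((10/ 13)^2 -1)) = 940256531/ 270562131840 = 0.00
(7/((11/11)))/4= 7/4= 1.75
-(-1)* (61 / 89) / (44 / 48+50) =732 / 54379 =0.01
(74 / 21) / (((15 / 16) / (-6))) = -2368 / 105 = -22.55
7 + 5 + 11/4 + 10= 99/4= 24.75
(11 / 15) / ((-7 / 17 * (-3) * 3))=187 / 945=0.20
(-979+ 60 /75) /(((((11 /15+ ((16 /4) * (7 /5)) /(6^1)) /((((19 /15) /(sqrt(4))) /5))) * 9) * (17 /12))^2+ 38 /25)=-35313020 /1016070497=-0.03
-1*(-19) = 19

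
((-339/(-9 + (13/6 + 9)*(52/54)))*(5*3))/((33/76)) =-6680.17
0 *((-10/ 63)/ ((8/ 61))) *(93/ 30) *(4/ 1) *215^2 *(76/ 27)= 0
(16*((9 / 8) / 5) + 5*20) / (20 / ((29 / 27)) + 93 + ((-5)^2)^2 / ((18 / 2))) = 67599 / 118145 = 0.57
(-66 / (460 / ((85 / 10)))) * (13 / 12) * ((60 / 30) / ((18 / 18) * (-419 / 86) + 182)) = -104533 / 7007180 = -0.01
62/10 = 31/5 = 6.20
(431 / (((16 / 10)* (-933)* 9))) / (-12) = 2155 / 806112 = 0.00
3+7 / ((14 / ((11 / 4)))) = 35 / 8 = 4.38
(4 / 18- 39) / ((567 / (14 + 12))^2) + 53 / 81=1657289 / 2893401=0.57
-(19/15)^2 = -1.60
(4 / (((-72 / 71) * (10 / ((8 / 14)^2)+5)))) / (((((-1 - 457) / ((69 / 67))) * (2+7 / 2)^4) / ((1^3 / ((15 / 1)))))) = 52256 / 2880967767975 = 0.00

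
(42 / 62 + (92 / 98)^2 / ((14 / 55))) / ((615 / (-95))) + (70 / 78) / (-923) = -492465515492 / 768957006909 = -0.64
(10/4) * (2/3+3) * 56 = 1540/3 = 513.33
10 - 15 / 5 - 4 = 3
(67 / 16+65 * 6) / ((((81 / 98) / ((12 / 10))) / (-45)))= -309043 / 12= -25753.58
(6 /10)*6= 18 /5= 3.60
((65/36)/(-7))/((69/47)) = -3055/17388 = -0.18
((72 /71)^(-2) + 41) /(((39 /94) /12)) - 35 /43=439444445 /362232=1213.16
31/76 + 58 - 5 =4059/76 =53.41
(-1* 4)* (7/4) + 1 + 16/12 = -14/3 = -4.67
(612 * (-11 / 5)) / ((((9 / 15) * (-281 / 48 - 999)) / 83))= 8940096 / 48233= 185.35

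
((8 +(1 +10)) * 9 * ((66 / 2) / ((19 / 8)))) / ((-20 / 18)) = -2138.40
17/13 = 1.31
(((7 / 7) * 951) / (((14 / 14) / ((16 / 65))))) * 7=106512 / 65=1638.65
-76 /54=-38 /27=-1.41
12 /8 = 3 /2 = 1.50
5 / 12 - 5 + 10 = 65 / 12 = 5.42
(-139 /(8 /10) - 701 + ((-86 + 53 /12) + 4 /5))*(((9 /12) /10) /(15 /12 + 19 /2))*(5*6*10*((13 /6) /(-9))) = 186329 /387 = 481.47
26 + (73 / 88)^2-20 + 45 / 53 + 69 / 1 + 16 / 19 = 603419935 / 7798208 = 77.38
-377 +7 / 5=-1878 / 5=-375.60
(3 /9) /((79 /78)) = 26 /79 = 0.33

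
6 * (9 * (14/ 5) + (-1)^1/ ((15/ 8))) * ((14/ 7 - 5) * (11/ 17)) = -4884/ 17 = -287.29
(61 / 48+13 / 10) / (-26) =-617 / 6240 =-0.10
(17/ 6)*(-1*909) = -5151/ 2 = -2575.50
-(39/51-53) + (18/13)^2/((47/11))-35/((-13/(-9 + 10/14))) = 4101742/135031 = 30.38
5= 5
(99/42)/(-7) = -33/98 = -0.34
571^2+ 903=326944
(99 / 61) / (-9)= -11 / 61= -0.18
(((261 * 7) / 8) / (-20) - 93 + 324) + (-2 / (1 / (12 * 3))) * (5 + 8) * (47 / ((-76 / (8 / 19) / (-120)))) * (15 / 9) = -2802804987 / 57760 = -48525.02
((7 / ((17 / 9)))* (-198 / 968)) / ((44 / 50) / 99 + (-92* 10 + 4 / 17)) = 127575 / 154794904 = 0.00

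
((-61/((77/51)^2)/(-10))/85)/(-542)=-9333/160675900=-0.00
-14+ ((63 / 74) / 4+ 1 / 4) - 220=-69127 / 296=-233.54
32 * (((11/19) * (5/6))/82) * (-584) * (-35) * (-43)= -165479.16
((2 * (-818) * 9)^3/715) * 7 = -22344748267968/715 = -31251396178.98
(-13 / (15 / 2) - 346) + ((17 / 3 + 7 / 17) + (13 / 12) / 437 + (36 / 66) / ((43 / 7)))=-24004524781 / 70278340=-341.56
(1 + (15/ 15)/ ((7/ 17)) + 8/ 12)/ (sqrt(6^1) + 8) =344/ 609 - 43 * sqrt(6)/ 609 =0.39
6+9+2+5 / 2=39 / 2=19.50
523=523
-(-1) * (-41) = -41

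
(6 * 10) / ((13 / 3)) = 180 / 13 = 13.85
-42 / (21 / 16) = -32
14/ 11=1.27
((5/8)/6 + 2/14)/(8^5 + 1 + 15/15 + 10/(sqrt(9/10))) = 815973/108246377120 -83* sqrt(10)/108246377120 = 0.00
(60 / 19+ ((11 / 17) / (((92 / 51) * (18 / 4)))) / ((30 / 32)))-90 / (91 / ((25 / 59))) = 298145618 / 105581385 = 2.82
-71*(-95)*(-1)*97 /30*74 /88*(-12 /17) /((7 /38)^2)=3495607042 /9163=381491.55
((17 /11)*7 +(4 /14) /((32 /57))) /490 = 2791 /120736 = 0.02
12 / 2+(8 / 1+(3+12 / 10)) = 91 / 5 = 18.20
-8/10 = -4/5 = -0.80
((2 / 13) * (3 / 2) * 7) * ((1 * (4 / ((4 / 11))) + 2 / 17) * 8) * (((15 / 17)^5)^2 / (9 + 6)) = 1220653546875000 / 445534651999229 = 2.74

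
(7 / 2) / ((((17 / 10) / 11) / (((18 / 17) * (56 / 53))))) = 388080 / 15317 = 25.34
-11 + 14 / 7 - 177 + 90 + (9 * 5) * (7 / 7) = -51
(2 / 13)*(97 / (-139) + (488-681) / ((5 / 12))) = -644818 / 9035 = -71.37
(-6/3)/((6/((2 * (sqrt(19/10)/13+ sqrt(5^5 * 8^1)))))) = -100 * sqrt(10)/3 - sqrt(190)/195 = -105.48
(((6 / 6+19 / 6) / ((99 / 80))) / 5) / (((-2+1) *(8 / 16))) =-400 / 297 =-1.35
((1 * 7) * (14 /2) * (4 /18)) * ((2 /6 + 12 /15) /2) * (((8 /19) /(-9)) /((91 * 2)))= -476 /300105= -0.00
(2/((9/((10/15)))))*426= 568/9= 63.11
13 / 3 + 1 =16 / 3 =5.33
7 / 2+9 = 25 / 2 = 12.50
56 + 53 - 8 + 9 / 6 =205 / 2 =102.50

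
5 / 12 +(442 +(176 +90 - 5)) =703.42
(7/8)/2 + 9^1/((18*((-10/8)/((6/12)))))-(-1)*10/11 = 1009/880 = 1.15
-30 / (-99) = 10 / 33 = 0.30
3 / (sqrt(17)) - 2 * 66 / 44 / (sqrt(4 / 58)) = -3 * sqrt(58) / 2 + 3 * sqrt(17) / 17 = -10.70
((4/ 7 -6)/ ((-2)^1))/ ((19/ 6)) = 6/ 7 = 0.86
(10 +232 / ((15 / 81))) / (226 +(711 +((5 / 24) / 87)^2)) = 357499008 / 265264945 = 1.35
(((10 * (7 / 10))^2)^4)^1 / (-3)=-5764801 / 3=-1921600.33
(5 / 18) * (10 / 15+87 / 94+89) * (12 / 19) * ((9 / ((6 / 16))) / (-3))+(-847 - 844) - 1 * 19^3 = -69738230 / 8037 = -8677.15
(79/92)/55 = 79/5060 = 0.02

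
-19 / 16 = -1.19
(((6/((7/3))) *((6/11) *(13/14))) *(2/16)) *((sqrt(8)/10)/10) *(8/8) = 351 *sqrt(2)/107800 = 0.00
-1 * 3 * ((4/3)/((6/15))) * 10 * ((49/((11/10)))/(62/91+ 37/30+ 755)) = -133770000/22730147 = -5.89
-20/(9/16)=-320/9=-35.56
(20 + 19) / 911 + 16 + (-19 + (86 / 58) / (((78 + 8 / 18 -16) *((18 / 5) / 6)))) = -43319217 / 14847478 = -2.92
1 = 1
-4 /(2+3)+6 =26 /5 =5.20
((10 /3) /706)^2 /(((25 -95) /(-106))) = 265 /7850367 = 0.00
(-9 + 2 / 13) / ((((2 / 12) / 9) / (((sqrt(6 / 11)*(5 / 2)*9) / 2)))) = -139725*sqrt(66) / 286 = -3968.99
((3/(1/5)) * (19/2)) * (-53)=-15105/2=-7552.50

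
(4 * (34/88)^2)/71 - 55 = -1889731/34364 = -54.99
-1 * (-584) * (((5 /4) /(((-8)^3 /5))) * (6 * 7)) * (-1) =38325 /128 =299.41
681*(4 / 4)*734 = 499854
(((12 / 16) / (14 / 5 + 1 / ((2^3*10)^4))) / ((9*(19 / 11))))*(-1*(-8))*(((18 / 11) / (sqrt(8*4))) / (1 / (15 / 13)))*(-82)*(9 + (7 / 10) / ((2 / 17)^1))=-86906880000*sqrt(2) / 2179072019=-56.40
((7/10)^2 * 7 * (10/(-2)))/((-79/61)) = 20923/1580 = 13.24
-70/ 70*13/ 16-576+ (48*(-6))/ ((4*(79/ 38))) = -772867/ 1264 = -611.45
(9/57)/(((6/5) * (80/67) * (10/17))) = 1139/6080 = 0.19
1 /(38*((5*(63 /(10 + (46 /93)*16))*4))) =119 /318060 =0.00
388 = 388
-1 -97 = -98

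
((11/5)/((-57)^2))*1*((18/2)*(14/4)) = 77/3610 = 0.02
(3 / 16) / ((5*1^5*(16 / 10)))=3 / 128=0.02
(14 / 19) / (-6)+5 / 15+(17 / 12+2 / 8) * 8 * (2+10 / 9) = 21388 / 513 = 41.69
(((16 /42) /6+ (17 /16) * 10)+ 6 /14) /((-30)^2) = 5603 /453600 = 0.01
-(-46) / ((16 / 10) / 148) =4255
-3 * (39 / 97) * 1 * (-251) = 29367 / 97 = 302.75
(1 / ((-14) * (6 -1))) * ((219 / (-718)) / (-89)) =-219 / 4473140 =-0.00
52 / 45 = 1.16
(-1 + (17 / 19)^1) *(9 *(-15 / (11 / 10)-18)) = 6264 / 209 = 29.97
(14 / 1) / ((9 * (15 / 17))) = 238 / 135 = 1.76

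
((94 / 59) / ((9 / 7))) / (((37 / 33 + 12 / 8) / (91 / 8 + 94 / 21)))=1376771 / 183726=7.49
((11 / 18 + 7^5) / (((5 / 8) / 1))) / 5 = 1210148 / 225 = 5378.44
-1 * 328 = -328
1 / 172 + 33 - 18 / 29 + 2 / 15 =2433031 / 74820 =32.52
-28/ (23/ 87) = -2436/ 23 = -105.91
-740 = -740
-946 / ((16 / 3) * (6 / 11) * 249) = -5203 / 3984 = -1.31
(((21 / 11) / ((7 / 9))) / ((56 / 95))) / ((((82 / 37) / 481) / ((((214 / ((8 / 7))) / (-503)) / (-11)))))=4884475635 / 159704512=30.58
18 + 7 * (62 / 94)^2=46489 / 2209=21.05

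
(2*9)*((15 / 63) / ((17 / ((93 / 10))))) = 279 / 119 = 2.34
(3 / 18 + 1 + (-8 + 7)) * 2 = 1 / 3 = 0.33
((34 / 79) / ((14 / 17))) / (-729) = -289 / 403137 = -0.00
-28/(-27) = 28/27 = 1.04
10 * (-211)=-2110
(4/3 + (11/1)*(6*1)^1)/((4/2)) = 101/3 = 33.67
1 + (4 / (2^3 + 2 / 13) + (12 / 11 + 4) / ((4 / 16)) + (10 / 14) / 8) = 716411 / 32648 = 21.94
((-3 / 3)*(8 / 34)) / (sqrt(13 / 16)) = -16*sqrt(13) / 221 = -0.26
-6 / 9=-2 / 3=-0.67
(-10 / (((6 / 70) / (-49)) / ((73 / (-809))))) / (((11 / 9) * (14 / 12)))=-3219300 / 8899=-361.76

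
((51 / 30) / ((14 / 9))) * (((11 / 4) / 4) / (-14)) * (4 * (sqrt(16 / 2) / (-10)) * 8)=1683 * sqrt(2) / 4900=0.49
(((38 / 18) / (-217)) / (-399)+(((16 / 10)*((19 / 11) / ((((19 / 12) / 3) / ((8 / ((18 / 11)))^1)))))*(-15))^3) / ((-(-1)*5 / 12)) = -9289133457404 / 68355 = -135895449.60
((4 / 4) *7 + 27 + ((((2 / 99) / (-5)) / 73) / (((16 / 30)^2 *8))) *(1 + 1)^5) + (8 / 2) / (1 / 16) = 629547 / 6424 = 98.00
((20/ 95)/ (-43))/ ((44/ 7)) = -7/ 8987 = -0.00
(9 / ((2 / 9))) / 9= 9 / 2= 4.50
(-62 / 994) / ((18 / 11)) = -341 / 8946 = -0.04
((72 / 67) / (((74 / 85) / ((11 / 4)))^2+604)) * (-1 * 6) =-94416300 / 8846001893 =-0.01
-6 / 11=-0.55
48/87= 16/29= 0.55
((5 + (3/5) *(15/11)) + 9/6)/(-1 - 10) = -0.67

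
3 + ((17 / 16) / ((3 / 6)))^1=41 / 8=5.12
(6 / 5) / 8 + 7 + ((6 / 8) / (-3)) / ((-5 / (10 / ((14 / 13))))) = 533 / 70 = 7.61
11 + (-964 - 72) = -1025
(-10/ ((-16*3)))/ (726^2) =5/ 12649824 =0.00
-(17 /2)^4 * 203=-16954763 /16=-1059672.69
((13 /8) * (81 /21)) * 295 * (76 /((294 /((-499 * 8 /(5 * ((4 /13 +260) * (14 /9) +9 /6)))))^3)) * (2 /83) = -2036810474267964928 /2016320211166323653675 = -0.00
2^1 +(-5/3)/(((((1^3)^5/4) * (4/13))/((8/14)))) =-218/21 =-10.38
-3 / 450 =-1 / 150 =-0.01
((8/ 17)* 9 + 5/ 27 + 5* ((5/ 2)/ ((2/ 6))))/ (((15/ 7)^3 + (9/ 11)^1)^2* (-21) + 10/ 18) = -78260837501/ 4452194455806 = -0.02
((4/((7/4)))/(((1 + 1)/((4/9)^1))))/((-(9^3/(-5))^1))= 160/45927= 0.00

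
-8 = -8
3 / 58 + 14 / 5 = 2.85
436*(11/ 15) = 319.73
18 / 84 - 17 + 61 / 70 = -557 / 35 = -15.91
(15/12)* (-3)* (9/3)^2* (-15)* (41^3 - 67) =69714675/2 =34857337.50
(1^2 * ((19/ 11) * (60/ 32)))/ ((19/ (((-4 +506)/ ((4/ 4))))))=3765/ 44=85.57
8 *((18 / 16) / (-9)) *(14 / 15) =-14 / 15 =-0.93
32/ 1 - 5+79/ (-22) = 515/ 22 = 23.41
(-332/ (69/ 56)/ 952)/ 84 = -83/ 24633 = -0.00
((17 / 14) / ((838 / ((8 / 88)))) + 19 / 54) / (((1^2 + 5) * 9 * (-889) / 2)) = -0.00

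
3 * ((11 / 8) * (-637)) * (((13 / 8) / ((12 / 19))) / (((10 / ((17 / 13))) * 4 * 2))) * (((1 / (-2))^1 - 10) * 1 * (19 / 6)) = 301013713 / 81920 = 3674.48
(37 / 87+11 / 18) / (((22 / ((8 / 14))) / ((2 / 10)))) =541 / 100485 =0.01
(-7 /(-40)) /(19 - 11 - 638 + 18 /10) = -7 /25128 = -0.00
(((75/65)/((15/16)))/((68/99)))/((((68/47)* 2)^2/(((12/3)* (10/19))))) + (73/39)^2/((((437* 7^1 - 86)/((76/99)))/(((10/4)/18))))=0.45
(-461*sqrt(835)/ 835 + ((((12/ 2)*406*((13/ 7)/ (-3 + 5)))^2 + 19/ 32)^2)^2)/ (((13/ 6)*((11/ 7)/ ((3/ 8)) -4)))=45277398850644975221853803377582383/ 27262976 -29043*sqrt(835)/ 21710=1660765092213152930254342000.00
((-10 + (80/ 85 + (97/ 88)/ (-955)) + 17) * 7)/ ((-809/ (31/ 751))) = -2461593967/ 868007392120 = -0.00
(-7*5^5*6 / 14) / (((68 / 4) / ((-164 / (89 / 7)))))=7113.35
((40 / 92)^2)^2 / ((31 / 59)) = 590000 / 8675071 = 0.07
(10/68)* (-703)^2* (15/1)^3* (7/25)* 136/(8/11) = 25686512775/2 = 12843256387.50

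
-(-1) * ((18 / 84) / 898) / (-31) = -3 / 389732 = -0.00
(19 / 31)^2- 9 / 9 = -600 / 961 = -0.62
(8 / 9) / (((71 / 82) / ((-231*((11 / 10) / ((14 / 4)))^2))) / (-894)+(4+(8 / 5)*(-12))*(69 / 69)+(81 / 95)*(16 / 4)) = -4943696032 / 65568784981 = -0.08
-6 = -6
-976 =-976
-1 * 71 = -71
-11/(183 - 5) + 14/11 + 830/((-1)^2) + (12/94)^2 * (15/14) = 25166731253/30276554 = 831.23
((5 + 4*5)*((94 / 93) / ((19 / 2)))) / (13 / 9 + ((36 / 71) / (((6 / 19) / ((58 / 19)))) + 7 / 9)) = 0.37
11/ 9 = 1.22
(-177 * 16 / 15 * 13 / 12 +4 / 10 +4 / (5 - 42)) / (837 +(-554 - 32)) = -113354 / 139305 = -0.81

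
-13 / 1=-13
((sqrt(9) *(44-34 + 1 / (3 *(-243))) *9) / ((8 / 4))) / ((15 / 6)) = 7289 / 135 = 53.99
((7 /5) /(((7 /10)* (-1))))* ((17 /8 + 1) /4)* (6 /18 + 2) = -175 /48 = -3.65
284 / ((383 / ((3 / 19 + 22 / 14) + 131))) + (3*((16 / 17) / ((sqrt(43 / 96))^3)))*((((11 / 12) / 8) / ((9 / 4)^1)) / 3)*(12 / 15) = 11264*sqrt(258) / 1414485 + 5013452 / 50939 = 98.55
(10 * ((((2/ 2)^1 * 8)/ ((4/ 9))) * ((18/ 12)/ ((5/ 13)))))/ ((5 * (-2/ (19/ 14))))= -6669/ 70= -95.27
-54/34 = -27/17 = -1.59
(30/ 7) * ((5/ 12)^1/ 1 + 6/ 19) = 835/ 266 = 3.14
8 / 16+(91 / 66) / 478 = 15865 / 31548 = 0.50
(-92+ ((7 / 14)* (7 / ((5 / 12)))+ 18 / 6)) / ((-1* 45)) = 403 / 225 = 1.79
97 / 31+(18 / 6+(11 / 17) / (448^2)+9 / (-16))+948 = 100859693653 / 105771008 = 953.57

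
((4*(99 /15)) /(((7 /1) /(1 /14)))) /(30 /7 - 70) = -33 /8050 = -0.00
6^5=7776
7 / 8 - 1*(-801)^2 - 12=-5132897 / 8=-641612.12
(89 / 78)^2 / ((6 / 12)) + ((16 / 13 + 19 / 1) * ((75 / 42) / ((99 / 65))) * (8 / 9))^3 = 768802168619383757 / 82005679669914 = 9374.99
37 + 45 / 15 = 40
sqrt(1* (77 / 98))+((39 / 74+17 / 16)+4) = sqrt(154) / 14+3309 / 592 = 6.48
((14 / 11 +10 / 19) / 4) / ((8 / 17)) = 799 / 836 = 0.96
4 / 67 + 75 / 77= 5333 / 5159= 1.03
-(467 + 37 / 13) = -6108 / 13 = -469.85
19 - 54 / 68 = 619 / 34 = 18.21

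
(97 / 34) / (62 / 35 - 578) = -3395 / 685712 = -0.00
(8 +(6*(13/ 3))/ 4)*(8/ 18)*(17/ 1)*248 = 244528/ 9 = 27169.78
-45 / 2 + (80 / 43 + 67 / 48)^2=-50680319 / 4260096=-11.90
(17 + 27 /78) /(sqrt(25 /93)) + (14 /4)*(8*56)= 451*sqrt(93) /130 + 1568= 1601.46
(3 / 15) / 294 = 0.00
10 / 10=1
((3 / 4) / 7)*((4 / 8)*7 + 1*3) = 39 / 56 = 0.70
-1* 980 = -980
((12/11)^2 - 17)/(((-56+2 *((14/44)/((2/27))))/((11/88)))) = 1913/45892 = 0.04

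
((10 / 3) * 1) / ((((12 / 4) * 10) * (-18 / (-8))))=4 / 81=0.05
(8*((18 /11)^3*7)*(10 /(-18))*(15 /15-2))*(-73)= -13245120 /1331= -9951.25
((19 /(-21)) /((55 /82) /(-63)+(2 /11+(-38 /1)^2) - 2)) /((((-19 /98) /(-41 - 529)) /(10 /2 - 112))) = 16173816120 /81952819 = 197.36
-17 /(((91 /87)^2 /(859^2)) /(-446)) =42345631413198 /8281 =5113589109.19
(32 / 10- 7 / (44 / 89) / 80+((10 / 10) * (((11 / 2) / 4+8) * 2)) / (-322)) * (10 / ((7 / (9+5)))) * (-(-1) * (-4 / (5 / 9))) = -426.93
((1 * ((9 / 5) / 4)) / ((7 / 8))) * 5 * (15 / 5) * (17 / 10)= 459 / 35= 13.11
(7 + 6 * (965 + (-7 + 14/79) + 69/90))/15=2275462/5925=384.04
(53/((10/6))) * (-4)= -636/5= -127.20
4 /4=1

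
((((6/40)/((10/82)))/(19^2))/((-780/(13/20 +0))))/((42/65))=-533/121296000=-0.00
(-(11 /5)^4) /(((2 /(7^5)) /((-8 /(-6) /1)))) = -262476.04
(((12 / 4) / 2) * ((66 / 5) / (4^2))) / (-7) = -99 / 560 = -0.18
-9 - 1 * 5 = -14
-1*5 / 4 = -5 / 4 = -1.25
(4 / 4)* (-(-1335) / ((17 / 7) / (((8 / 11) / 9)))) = 44.42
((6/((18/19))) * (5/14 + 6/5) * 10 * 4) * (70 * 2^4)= 1325440/3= 441813.33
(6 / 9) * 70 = 140 / 3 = 46.67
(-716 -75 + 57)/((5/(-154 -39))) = 141662/5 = 28332.40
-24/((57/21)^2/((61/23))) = -8.64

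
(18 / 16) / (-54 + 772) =0.00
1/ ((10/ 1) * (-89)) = -1/ 890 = -0.00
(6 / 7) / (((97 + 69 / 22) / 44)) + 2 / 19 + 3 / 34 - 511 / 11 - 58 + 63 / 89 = -1006256641141 / 9752764714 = -103.18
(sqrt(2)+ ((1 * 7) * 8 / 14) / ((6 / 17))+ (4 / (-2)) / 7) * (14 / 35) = 2 * sqrt(2) / 5+ 464 / 105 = 4.98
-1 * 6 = -6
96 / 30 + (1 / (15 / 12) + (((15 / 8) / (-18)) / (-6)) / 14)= 16133 / 4032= 4.00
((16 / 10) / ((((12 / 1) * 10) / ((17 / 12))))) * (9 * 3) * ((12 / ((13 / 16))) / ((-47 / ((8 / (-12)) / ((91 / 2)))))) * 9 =29376 / 1390025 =0.02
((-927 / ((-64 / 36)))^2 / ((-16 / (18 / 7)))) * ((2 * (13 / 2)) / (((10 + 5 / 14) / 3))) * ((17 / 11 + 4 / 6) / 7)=-594501848109 / 11432960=-51998.94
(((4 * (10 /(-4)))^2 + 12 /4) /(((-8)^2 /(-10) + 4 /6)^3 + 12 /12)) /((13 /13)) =-347625 /632681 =-0.55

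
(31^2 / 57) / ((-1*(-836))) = 961 / 47652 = 0.02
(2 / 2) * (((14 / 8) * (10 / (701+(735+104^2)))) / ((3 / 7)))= 245 / 73512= 0.00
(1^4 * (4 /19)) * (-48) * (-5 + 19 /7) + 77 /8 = 34817 /1064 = 32.72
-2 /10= -1 /5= -0.20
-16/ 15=-1.07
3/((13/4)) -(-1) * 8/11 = 236/143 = 1.65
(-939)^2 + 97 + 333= 882151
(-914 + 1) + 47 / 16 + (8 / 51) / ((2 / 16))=-741587 / 816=-908.81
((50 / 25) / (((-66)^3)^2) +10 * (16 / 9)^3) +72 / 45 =3980239323223 / 68878291680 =57.79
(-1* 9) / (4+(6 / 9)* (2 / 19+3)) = -513 / 346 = -1.48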